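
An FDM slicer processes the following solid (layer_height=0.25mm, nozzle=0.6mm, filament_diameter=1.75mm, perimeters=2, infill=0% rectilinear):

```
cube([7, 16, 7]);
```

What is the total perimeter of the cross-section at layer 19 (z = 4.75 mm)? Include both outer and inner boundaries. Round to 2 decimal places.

At z = 4.75 mm: the cube is present — its section is the full 7×16 rectangle (perimeter 46.00 mm). Overall, the cross-section is a single solid region. Total boundary length (outer) = 46.00 mm.

46.00 mm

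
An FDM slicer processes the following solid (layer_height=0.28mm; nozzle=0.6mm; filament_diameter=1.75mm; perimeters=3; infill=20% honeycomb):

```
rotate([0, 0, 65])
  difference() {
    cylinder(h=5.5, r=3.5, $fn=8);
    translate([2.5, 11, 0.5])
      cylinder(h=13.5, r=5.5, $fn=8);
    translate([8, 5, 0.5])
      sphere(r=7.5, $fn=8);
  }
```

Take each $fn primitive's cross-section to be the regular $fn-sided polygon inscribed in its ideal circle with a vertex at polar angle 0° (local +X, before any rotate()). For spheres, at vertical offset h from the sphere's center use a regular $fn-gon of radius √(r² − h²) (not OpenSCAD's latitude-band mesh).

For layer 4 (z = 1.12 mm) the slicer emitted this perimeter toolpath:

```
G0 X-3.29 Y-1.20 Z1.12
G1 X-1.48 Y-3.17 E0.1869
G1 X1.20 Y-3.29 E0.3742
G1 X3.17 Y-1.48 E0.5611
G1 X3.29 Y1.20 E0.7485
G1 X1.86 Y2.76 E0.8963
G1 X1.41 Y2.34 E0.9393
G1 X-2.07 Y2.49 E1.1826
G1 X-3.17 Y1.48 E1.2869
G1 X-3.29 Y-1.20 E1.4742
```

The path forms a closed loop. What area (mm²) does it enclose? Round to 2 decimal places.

31.91 mm²

Apply the shoelace formula to the sequence of (X, Y) vertices; enclosed area = 31.91 mm².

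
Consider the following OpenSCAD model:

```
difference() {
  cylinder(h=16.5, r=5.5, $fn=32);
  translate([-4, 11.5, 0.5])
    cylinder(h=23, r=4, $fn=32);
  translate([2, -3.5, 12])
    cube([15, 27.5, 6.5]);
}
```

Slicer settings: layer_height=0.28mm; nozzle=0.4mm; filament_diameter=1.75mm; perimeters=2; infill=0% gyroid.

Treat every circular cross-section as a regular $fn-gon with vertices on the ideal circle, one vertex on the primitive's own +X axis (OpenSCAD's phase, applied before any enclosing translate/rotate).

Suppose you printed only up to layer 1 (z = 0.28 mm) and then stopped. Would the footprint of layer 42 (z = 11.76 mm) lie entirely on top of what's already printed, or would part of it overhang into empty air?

Compare the two slices. At z = 0.28: the cylinder: section is a regular 32-gon, circumradius r=5.5 (area = (32/2)·5.500²·sin(360°/32) = 94.42 mm²); the cylinder at (-4, 11.5) is not intersected at this z (z outside [0.5, 23.5]); the cube at (2, -3.5) is not intersected at this z (z outside [12, 18.5]); Subtracting the remaining from the first: none of the subtracted shapes is present at this height, so the r=5.5 cylinder is unchanged — area = 94.42 mm². At z = 11.76: the r=5.5 cylinder gives a regular 32-gon of circumradius 5.5 (constant along its height) (area = (32/2)·5.500²·sin(360°/32) = 94.42 mm²); the cylinder at (-4, 11.5): section is a regular 32-gon, circumradius r=4 (area = (32/2)·4.000²·sin(360°/32) = 49.94 mm²); the cube at (2, -3.5) does not reach this height (z outside [12, 18.5]); Taking the first minus the rest: starting from the r=5.5 cylinder (94.42 mm²), the r=4 cylinder at (-4, 11.5) misses the remaining region (no effect) — area = 94.42 mm². Checking containment: the cross-section at z = 11.76 is a subset of the cross-section at z = 0.28.

entirely on top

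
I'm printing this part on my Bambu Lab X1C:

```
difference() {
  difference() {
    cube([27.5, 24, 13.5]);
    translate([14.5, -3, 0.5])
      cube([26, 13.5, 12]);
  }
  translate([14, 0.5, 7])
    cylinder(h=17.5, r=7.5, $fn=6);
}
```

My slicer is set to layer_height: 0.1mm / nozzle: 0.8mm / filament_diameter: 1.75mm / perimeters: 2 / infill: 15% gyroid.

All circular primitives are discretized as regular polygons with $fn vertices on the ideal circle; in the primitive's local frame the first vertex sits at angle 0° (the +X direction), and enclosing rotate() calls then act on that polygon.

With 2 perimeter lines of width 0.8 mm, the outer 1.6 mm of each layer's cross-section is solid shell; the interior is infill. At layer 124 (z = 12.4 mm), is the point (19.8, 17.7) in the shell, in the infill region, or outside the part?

At z = 12.4 mm: the cube (footprint 27.5×24) is included at this height; the cube at (14.5, -3) is present — its section is the full 26×13.5 rectangle; Taking the first minus the rest: starting from the 27.5×24 cube, the 26×13.5 cube at (14.5, -3) partially overlaps it — only the 136.50 mm² overlap (of its 351.00 mm²) is removed, clipping the outline — 1 connected region; the r=7.5 cylinder at (14, 0.5) contributes a regular 6-gon of circumradius 7.5; Taking the first minus the rest: starting from that combined region, the r=7.5 cylinder at (14, 0.5) partially overlaps it — only the 43.71 mm² overlap (of its 146.14 mm²) is removed, clipping the outline — 1 connected region. Overall, the cross-section is a single solid region. The nearest boundary edge runs (0.00, 24.00)→(27.50, 24.00); distance from the point to it = 6.30 mm. The point is inside the cross-section and 6.30 mm from the nearest boundary — more than the 1.6 mm shell width (2 × 0.8), so it's in the infill interior.

infill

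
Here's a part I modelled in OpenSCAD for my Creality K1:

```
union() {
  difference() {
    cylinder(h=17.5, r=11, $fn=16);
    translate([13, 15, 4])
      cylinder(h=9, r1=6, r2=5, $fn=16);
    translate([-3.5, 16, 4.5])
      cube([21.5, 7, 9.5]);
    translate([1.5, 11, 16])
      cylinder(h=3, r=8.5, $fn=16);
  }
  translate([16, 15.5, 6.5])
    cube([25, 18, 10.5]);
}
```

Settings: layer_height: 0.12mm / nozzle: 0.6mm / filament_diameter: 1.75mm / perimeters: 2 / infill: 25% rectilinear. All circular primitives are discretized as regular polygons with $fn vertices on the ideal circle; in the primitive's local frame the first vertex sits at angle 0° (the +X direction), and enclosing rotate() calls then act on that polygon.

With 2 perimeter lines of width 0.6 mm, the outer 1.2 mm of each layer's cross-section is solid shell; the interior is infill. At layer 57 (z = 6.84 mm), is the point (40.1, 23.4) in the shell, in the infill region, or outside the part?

At z = 6.84 mm: the r=11 cylinder contributes a regular 16-gon of circumradius 11; the cone at (13, 15): at t=0.316 of its height the radius interpolates to r₁+(r₂−r₁)t = 5.684, giving a regular 16-gon of that circumradius; the 21.5×7 cube at (-3.5, 16) contributes its full rectangle; the cylinder at (1.5, 11) is not intersected at this z (z outside [16, 19]); Subtracting the remaining from the first: starting from the r=11 cylinder, the cone at (13, 15) misses the remaining region (no effect); the 21.5×7 cube at (-3.5, 16) misses the remaining region (no effect) — 1 connected region; the 25×18 cube at (16, 15.5) contributes its full rectangle; Merging all regions: the 2 present regions are separate (no shared area or edge), so areas and boundary lengths simply add and each stays a separate island — 2 connected regions. Overall, the cross-section has 2 separate islands. The nearest boundary edge runs (41.00, 33.50)→(41.00, 15.50); distance from the point to it = 0.90 mm. (Shell/infill is judged within the island containing the point — the largest one.) The point is inside the cross-section, 0.90 mm from the nearest boundary — within the 1.2 mm shell band (2 × 0.6).

shell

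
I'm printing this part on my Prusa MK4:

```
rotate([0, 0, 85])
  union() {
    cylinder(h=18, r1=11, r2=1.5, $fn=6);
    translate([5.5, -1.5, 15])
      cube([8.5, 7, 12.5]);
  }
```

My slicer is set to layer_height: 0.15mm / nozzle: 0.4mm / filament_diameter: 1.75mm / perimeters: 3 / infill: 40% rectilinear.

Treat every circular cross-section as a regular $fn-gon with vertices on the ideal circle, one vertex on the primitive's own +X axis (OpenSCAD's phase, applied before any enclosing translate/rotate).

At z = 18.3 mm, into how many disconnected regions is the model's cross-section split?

At z = 18.3 mm: the cone is not intersected at this z (z outside [0, 18]); the cube at (5.5, -1.5) is present — its section is the full 8.5×7 rectangle; Combining (union): only the 8.5×7 cube at (5.5, -1.5) is present, so the union is just that shape — 1 connected region; (rotated 85° about Z; rotation is an isometry so areas/perimeters/island counts are preserved). The result has 1 disconnected region.

1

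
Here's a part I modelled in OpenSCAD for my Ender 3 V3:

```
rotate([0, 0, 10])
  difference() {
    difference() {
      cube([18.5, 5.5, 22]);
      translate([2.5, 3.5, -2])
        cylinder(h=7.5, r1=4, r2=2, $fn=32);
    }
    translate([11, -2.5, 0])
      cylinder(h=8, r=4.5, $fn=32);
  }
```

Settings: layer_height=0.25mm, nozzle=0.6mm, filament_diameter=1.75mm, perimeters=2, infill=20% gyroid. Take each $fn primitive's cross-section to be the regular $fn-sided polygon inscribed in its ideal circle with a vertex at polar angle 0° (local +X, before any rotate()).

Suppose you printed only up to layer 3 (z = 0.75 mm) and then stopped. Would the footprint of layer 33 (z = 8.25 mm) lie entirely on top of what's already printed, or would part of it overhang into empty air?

Compare the two slices. At z = 0.75: the cube (footprint 18.5×5.5) is included at this height (area 101.75 mm²); the cone at (2.5, 3.5) contributes a regular 32-gon of circumradius 3.267 (interpolated between r1=4 and r2=2 at t=0.367) (area = (32/2)·3.267²·sin(360°/32) = 33.31 mm²); After the difference (first − rest): starting from the 18.5×5.5 cube (101.75 mm²), the cone at (2.5, 3.5) partially overlaps it — only the 26.65 mm² overlap (of its 33.31 mm²) is removed, clipping the outline — area = 75.10 mm²; the cylinder at (11, -2.5): section is a regular 32-gon, circumradius r=4.5 (area = (32/2)·4.500²·sin(360°/32) = 63.21 mm²); Taking the first minus the rest: starting from that combined region (75.10 mm²), the r=4.5 cylinder at (11, -2.5) partially overlaps it — only the 10.40 mm² overlap (of its 63.21 mm²) is removed, clipping the outline — area = 64.70 mm²; (rotated 10° about Z; rotation is an isometry so areas/perimeters/island counts are preserved). At z = 8.25: the 18.5×5.5 cube contributes its full rectangle (area 101.75 mm²); the cone at (2.5, 3.5) is not intersected at this z (z outside [-2, 5.5]); Subtracting the remaining from the first: none of the subtracted shapes is present at this height, so the 18.5×5.5 cube is unchanged — area = 101.75 mm²; the cylinder at (11, -2.5) does not reach this height (z outside [0, 8]); Subtracting the remaining from the first: none of the subtracted shapes is present at this height, so the result so far is unchanged — area = 101.75 mm²; (rotated 10° about Z; rotation is an isometry so areas/perimeters/island counts are preserved). Checking containment: at z = 8.25 the cross-section extends beyond the z = 0.75 cross-section by about 37.05 mm².

part overhangs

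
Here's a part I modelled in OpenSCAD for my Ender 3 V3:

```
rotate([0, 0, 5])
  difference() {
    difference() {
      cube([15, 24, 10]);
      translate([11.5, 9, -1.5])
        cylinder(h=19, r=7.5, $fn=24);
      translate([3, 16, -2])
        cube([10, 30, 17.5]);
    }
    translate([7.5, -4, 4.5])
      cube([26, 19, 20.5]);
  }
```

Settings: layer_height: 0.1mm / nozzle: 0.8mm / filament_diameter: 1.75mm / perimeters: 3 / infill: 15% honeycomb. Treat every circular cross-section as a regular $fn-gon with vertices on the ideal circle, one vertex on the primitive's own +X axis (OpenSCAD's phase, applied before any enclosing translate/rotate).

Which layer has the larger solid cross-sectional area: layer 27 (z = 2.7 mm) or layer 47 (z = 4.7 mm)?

Layer 27 (z = 2.7): the cube is present — its section is the full 15×24 rectangle (area 360.00 mm²); the cylinder at (11.5, 9): section is a regular 24-gon, circumradius r=7.5 (area = (24/2)·7.500²·sin(360°/24) = 174.70 mm²); the cube at (3, 16) (footprint 10×30) is included at this height (area 300.00 mm²); After the difference (first − rest): starting from the 15×24 cube (360.00 mm²), the r=7.5 cylinder at (11.5, 9) partially overlaps it — only the 137.55 mm² overlap (of its 174.70 mm²) is removed, clipping the outline; the 10×30 cube at (3, 16) partially overlaps it — only the 78.60 mm² overlap (of its 300.00 mm²) is removed, clipping the outline — area = 143.84 mm²; the cube at (7.5, -4) does not reach this height (z outside [4.5, 25]); Taking the first minus the rest: none of the subtracted shapes is present at this height, so the result so far is unchanged — area = 143.84 mm²; (rotated 5° about Z; rotation is an isometry so areas/perimeters/island counts are preserved). So its area = 143.84 mm². Layer 47 (z = 4.7): the cube (footprint 15×24) is included at this height (area 360.00 mm²); the r=7.5 cylinder at (11.5, 9) contributes a regular 24-gon of circumradius 7.5 (area = (24/2)·7.500²·sin(360°/24) = 174.70 mm²); the 10×30 cube at (3, 16) contributes its full rectangle (area 300.00 mm²); Taking the first minus the rest: starting from the 15×24 cube (360.00 mm²), the r=7.5 cylinder at (11.5, 9) partially overlaps it — only the 137.55 mm² overlap (of its 174.70 mm²) is removed, clipping the outline; the 10×30 cube at (3, 16) partially overlaps it — only the 78.60 mm² overlap (of its 300.00 mm²) is removed, clipping the outline — area = 143.84 mm²; the cube at (7.5, -4) is present — its section is the full 26×19 rectangle (area 494.00 mm²); After the difference (first − rest): starting from that combined region (143.84 mm²), the 26×19 cube at (7.5, -4) partially overlaps it — only the 14.06 mm² overlap (of its 494.00 mm²) is removed, clipping the outline — area = 129.78 mm²; (whole slice rotated 5° about Z — lengths, areas and connectivity unchanged). So its area = 129.78 mm². Layer 27 is larger (143.84 vs 129.78 mm²).

layer 27 (z = 2.7 mm)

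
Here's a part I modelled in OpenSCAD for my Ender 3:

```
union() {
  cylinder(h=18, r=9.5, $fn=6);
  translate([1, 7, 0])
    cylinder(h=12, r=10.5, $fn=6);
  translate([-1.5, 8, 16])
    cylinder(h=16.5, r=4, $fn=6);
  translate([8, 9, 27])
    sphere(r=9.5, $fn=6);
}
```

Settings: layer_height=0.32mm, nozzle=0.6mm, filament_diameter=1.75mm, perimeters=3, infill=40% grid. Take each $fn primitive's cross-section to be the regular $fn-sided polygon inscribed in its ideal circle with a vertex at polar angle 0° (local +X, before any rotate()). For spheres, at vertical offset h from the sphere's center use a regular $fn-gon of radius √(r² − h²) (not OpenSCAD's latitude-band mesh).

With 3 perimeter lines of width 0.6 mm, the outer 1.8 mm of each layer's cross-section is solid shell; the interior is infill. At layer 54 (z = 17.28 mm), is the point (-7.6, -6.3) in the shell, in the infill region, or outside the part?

At z = 17.28 mm: the r=9.5 cylinder gives a regular 6-gon of circumradius 9.5 (constant along its height); the cylinder at (1, 7) does not reach this height (z outside [0, 12]); the r=4 cylinder at (-1.5, 8) contributes a regular 6-gon of circumradius 4; the sphere at (8, 9) does not reach this height (|z−center|=9.720 > r=9.5); Taking the union: the regions partially overlap (shared area 22.27 mm²), so overlapping operands fuse into one piece — 1 connected region. Overall, the cross-section is a single solid region. The nearest boundary edge runs (-4.75, -8.23)→(-9.50, 0.00); distance from the point to it = 1.50 mm. The point is not inside any of the regions above, so it lies outside the cross-section (1.50 mm from the nearest boundary).

outside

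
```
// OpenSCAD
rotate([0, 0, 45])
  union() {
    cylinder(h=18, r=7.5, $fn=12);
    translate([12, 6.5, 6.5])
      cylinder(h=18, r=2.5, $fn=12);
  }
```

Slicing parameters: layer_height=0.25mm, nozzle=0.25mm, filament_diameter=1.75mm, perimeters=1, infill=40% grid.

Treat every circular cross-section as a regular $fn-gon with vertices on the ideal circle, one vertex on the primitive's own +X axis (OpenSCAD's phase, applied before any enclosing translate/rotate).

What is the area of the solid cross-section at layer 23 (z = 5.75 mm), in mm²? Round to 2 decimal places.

At z = 5.75 mm: the r=7.5 cylinder contributes a regular 12-gon of circumradius 7.5 (area = (12/2)·7.500²·sin(360°/12) = 168.75 mm²); the cylinder at (12, 6.5) does not reach this height (z outside [6.5, 24.5]); Taking the union: only the r=7.5 cylinder is present, so the union is just that shape — area = 168.75 mm²; (whole slice rotated 45° about Z — lengths, areas and connectivity unchanged). Overall, the cross-section is a single solid region. Net area = 168.75 mm².

168.75 mm²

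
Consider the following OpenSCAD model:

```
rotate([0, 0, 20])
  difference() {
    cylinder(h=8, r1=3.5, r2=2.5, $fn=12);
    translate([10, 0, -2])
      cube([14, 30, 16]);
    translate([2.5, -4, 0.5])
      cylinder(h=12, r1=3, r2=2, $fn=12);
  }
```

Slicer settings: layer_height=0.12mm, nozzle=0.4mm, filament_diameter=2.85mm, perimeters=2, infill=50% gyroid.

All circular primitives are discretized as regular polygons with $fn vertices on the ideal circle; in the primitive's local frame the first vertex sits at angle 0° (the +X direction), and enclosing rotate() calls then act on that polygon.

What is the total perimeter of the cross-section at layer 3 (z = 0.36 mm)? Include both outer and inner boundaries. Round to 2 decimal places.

21.46 mm

At z = 0.36 mm: the cone contributes a regular 12-gon of circumradius 3.455 (interpolated between r1=3.5 and r2=2.5 at t=0.045) (perimeter = 2·12·3.455·sin(180°/12) = 21.46 mm); the cube at (10, 0) (footprint 14×30) is included at this height (perimeter 88.00 mm); the cone at (2.5, -4) is absent (z outside [0.5, 12.5]); After the difference (first − rest): starting from the cone, the 14×30 cube at (10, 0) misses the remaining region (no effect) — boundary = 21.46 mm; (rotated 20° about Z; rotation is an isometry so areas/perimeters/island counts are preserved). Overall, the cross-section is a single solid region. Total boundary length (outer) = 21.46 mm.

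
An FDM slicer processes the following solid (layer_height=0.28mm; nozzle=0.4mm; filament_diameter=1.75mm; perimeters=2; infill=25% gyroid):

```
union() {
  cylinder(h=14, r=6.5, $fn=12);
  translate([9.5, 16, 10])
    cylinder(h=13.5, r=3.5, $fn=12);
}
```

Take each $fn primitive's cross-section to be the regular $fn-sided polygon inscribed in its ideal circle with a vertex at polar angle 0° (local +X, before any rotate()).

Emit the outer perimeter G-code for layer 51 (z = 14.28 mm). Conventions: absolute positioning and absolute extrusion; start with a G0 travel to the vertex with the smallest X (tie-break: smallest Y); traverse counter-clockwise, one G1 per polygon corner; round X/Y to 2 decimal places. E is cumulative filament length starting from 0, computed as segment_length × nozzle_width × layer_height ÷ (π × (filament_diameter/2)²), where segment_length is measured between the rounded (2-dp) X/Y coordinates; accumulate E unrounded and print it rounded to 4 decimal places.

At z = 14.28 mm: the cylinder does not reach this height (z outside [0, 14]); the cylinder at (9.5, 16): section is a regular 12-gon, circumradius r=3.5; Merging all regions: only the r=3.5 cylinder at (9.5, 16) is present, so the union is just that shape — 1 connected region. The outline is a single polygon with 12 vertices. Extrusion per mm of travel: 0.4 × 0.28 / (π × 0.875²) = 0.046564. Accumulating E over each segment gives final E = 1.0122.

G0 X6.00 Y16.00 Z14.28
G1 X6.47 Y14.25 E0.0844
G1 X7.75 Y12.97 E0.1687
G1 X9.50 Y12.50 E0.2530
G1 X11.25 Y12.97 E0.3374
G1 X12.53 Y14.25 E0.4217
G1 X13.00 Y16.00 E0.5061
G1 X12.53 Y17.75 E0.5905
G1 X11.25 Y19.03 E0.6747
G1 X9.50 Y19.50 E0.7591
G1 X7.75 Y19.03 E0.8435
G1 X6.47 Y17.75 E0.9278
G1 X6.00 Y16.00 E1.0122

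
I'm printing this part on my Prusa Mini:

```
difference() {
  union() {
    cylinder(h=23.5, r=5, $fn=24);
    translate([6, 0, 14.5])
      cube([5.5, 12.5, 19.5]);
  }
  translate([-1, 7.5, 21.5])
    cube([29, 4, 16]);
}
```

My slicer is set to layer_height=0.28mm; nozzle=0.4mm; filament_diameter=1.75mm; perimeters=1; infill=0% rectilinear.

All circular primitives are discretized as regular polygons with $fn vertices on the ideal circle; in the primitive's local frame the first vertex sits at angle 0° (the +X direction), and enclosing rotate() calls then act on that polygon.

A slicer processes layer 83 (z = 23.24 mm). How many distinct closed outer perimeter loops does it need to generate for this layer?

At z = 23.24 mm: the r=5 cylinder contributes a regular 24-gon of circumradius 5; the cube at (6, 0) (footprint 5.5×12.5) is included at this height; Taking the union: the 2 present regions are separate (no shared area or edge), so areas and boundary lengths simply add and each stays a separate island — 2 connected regions; the cube at (-1, 7.5) (footprint 29×4) is included at this height; Subtracting the remaining from the first: starting from that combined region, the 29×4 cube at (-1, 7.5) partially overlaps it — only the 22.00 mm² overlap (of its 116.00 mm²) is removed, clipping the outline — 3 connected regions. The result has 3 disconnected regions.

3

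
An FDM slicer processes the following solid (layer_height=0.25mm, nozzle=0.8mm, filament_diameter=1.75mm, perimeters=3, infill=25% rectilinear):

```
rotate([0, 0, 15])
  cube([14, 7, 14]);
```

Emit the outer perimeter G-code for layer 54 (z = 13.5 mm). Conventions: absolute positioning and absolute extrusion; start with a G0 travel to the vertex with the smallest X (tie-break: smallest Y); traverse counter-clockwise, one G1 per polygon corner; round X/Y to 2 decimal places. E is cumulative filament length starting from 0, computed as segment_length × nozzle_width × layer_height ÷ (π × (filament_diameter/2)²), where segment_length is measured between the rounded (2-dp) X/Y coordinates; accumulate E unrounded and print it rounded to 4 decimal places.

At z = 13.5 mm: the 14×7 cube contributes its full rectangle; (rotated 15° about Z; rotation is an isometry so areas/perimeters/island counts are preserved). The outline is a single polygon with 4 vertices. Extrusion per mm of travel: 0.8 × 0.25 / (π × 0.875²) = 0.083150. Accumulating E over each segment gives final E = 3.4914.

G0 X-1.81 Y6.76 Z13.50
G1 X0.00 Y0.00 E0.5819
G1 X13.52 Y3.62 E1.7457
G1 X11.71 Y10.38 E2.3276
G1 X-1.81 Y6.76 E3.4914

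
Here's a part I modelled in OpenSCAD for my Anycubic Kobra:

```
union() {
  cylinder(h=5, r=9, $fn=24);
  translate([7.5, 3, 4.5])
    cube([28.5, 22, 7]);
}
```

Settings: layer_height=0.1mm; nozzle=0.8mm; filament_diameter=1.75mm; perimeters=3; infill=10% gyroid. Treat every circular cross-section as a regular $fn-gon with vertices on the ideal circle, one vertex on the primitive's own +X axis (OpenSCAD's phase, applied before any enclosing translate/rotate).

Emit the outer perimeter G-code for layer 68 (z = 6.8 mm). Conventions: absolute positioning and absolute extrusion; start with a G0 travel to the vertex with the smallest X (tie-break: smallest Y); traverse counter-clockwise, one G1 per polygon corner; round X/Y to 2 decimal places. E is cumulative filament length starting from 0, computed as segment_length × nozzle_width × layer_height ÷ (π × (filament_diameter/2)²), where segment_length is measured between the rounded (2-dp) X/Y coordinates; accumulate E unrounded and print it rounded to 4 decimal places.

At z = 6.8 mm: the cylinder is absent (z outside [0, 5]); the 28.5×22 cube at (7.5, 3) contributes its full rectangle; Merging all regions: only the 28.5×22 cube at (7.5, 3) is present, so the union is just that shape — 1 connected region. The outline is a single polygon with 4 vertices. Extrusion per mm of travel: 0.8 × 0.1 / (π × 0.875²) = 0.033260. Accumulating E over each segment gives final E = 3.3593.

G0 X7.50 Y3.00 Z6.80
G1 X36.00 Y3.00 E0.9479
G1 X36.00 Y25.00 E1.6796
G1 X7.50 Y25.00 E2.6276
G1 X7.50 Y3.00 E3.3593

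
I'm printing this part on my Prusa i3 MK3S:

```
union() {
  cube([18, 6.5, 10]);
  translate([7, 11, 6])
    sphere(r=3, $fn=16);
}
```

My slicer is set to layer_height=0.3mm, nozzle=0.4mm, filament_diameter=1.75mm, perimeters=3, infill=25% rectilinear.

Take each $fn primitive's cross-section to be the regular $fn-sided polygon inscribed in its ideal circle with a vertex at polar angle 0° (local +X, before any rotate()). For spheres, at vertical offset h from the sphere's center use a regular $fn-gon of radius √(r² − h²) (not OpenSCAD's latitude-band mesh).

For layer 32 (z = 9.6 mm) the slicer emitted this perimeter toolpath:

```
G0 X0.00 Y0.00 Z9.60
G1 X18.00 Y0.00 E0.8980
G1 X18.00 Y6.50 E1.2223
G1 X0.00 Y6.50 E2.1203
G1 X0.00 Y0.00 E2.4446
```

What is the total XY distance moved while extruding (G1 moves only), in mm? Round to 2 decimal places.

Sum the Euclidean lengths of each G1 segment: total = 49.00 mm.

49.00 mm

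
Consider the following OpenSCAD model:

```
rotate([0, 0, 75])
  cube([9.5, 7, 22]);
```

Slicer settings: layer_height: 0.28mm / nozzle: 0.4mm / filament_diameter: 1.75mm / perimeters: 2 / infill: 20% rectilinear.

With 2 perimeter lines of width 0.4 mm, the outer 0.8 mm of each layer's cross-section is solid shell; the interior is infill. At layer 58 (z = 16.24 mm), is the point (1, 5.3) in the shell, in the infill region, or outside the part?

shell

At z = 16.24 mm: the 9.5×7 cube contributes its full rectangle; (rotated 75° about Z; rotation is an isometry so areas/perimeters/island counts are preserved). Overall, the cross-section is a single solid region. Undo the 75° rotation: the query point maps to (5.378, 0.406) in the un-rotated model frame. The nearest boundary edge runs (0.00, 0.00)→(9.50, 0.00); distance from the point to it = 0.41 mm. The point is inside the cross-section, 0.41 mm from the nearest boundary — within the 0.8 mm shell band (2 × 0.4).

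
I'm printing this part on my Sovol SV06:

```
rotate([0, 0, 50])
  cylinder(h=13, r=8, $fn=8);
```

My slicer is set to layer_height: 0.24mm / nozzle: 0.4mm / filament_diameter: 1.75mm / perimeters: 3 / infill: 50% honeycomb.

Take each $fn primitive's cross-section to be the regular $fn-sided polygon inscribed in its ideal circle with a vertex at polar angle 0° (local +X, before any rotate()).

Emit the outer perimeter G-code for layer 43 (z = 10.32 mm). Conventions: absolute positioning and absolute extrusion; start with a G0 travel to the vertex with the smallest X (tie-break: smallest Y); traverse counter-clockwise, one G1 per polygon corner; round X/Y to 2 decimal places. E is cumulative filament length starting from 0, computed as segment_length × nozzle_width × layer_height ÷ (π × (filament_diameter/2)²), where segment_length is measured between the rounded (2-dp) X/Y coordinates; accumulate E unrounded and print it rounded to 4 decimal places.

G0 X-7.97 Y-0.70 Z10.32
G1 X-5.14 Y-6.13 E0.2444
G1 X0.70 Y-7.97 E0.4888
G1 X6.13 Y-5.14 E0.7332
G1 X7.97 Y0.70 E0.9775
G1 X5.14 Y6.13 E1.2219
G1 X-0.70 Y7.97 E1.4663
G1 X-6.13 Y5.14 E1.7107
G1 X-7.97 Y-0.70 E1.9551

At z = 10.32 mm: the cylinder: section is a regular 8-gon, circumradius r=8; (rotated 50° about Z; rotation is an isometry so areas/perimeters/island counts are preserved). The outline is a single polygon with 8 vertices. Extrusion per mm of travel: 0.4 × 0.24 / (π × 0.875²) = 0.039912. Accumulating E over each segment gives final E = 1.9551.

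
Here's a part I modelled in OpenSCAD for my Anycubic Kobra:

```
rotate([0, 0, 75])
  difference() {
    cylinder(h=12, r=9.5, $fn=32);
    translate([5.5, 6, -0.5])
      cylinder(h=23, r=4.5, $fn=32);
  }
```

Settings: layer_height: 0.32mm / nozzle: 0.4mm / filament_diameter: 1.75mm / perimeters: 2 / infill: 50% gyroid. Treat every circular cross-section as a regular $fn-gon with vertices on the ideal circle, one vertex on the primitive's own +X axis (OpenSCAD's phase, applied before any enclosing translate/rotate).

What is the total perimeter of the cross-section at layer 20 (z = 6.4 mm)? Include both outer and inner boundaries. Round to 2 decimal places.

At z = 6.4 mm: the cylinder: section is a regular 32-gon, circumradius r=9.5 (perimeter = 2·32·9.500·sin(180°/32) = 59.59 mm); the r=4.5 cylinder at (5.5, 6) contributes a regular 32-gon of circumradius 4.5 (perimeter = 2·32·4.500·sin(180°/32) = 28.23 mm); After the difference (first − rest): starting from the r=9.5 cylinder, the r=4.5 cylinder at (5.5, 6) partially overlaps it — only the 40.24 mm² overlap (of its 63.21 mm²) is removed, clipping the outline — boundary = 64.73 mm; (rotated 75° about Z; rotation is an isometry so areas/perimeters/island counts are preserved). Overall, the cross-section is a single solid region. Total boundary length (outer) = 64.73 mm.

64.73 mm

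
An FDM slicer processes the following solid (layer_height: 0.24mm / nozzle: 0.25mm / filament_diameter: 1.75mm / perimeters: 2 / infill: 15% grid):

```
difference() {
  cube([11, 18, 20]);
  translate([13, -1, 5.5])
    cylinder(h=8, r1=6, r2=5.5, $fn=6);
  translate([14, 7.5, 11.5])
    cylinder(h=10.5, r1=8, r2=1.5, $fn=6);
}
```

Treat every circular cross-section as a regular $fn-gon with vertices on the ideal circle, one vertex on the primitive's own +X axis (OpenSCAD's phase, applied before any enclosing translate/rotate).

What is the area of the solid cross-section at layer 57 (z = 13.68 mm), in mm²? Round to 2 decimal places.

At z = 13.68 mm: the cube is present — its section is the full 11×18 rectangle (area 198.00 mm²); the cone at (13, -1) does not reach this height (z outside [5.5, 13.5]); the cone at (14, 7.5) contributes a regular 6-gon of circumradius 6.650 (interpolated between r1=8 and r2=1.5 at t=0.208) (area = (6/2)·6.650²·sin(360°/6) = 114.91 mm²); Subtracting the remaining from the first: starting from the 11×18 cube (198.00 mm²), the cone at (14, 7.5) partially overlaps it — only the 22.90 mm² overlap (of its 114.91 mm²) is removed, clipping the outline — area = 175.10 mm². Overall, the cross-section is a single solid region. Net area = 175.10 mm².

175.10 mm²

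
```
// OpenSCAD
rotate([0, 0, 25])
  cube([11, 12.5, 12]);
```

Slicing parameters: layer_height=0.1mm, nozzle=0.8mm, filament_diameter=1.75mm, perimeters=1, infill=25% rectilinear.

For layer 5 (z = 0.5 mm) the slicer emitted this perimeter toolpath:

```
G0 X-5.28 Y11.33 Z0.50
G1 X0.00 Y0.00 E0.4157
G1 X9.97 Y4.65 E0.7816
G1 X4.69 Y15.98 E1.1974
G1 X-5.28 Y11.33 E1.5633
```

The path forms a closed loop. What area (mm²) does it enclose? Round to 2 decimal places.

Apply the shoelace formula to the sequence of (X, Y) vertices; enclosed area = 137.51 mm².

137.51 mm²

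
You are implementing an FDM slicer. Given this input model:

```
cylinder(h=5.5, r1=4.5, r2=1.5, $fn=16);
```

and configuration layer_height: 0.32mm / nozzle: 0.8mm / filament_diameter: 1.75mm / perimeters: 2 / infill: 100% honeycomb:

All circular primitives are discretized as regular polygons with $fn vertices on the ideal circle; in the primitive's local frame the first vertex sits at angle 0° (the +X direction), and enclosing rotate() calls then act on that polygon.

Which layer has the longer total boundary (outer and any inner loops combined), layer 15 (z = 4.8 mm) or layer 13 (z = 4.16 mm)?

Layer 15 (z = 4.8): the cone (r1=4.5→r2=1.5) has section circumradius 1.882 here — a regular 16-gon (perimeter = 2·16·1.882·sin(180°/16) = 11.75 mm). So its perimeter = 11.75 mm. Layer 13 (z = 4.16): the cone: at t=0.756 of its height the radius interpolates to r₁+(r₂−r₁)t = 2.231, giving a regular 16-gon of that circumradius (perimeter = 2·16·2.231·sin(180°/16) = 13.93 mm). So its perimeter = 13.93 mm. Layer 13 is larger (13.93 vs 11.75 mm).

layer 13 (z = 4.16 mm)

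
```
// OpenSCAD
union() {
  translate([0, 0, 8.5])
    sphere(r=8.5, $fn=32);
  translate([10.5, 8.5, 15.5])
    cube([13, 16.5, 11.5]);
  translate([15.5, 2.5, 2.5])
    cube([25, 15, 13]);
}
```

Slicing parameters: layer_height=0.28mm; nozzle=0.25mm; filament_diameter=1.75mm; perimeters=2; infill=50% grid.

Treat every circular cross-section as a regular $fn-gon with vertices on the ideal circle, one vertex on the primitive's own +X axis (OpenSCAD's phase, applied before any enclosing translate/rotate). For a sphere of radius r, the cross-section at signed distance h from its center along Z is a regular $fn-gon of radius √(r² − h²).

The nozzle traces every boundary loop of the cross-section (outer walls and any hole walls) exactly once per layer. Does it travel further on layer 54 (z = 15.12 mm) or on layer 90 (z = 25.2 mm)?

layer 54 (z = 15.12 mm)

Layer 54 (z = 15.12): the r=8.5 sphere slices to a regular 32-gon of circumradius 5.332 (√(r²−h²) with h=6.62 from center) (perimeter = 2·32·5.332·sin(180°/32) = 33.45 mm); the cube at (10.5, 8.5) is not intersected at this z (z outside [15.5, 27]); the cube at (15.5, 2.5) (footprint 25×15) is included at this height (perimeter 80.00 mm); Taking the union: the 2 present regions are separate (no shared area or edge), so areas and boundary lengths simply add and each stays a separate island — boundary = 113.45 mm. So its perimeter = 113.45 mm. Layer 90 (z = 25.2): the sphere is absent (|z−center|=16.700 > r=8.5); the cube at (10.5, 8.5) is present — its section is the full 13×16.5 rectangle (perimeter 59.00 mm); the cube at (15.5, 2.5) does not reach this height (z outside [2.5, 15.5]); Combining (union): only the 13×16.5 cube at (10.5, 8.5) is present, so the union is just that shape — boundary = 59.00 mm. So its perimeter = 59.00 mm. Layer 54 is larger (113.45 vs 59.00 mm).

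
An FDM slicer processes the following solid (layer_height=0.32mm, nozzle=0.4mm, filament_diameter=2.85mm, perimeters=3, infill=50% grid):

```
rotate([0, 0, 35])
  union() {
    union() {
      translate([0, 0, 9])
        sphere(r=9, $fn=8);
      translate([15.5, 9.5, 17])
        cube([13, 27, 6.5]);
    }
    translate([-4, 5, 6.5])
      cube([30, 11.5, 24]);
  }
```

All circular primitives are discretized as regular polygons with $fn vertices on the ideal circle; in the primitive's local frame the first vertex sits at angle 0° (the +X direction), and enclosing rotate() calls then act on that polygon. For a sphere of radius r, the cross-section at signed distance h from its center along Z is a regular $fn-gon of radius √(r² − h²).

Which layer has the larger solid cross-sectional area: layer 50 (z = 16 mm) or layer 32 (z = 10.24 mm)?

Layer 50 (z = 16): the r=9 sphere contributes a regular 8-gon of circumradius √(9²−7²) = 5.657 (area = (8/2)·5.657²·sin(360°/8) = 90.51 mm²); the cube at (15.5, 9.5) does not reach this height (z outside [17, 23.5]); Taking the union: only the r=9 sphere is present, so the union is just that shape — area = 90.51 mm²; the 30×11.5 cube at (-4, 5) contributes its full rectangle (area 345.00 mm²); Merging all regions: the regions partially overlap — summed areas 435.51 mm² minus the doubly-counted overlap 1.04 mm² gives 434.47 mm² — area = 434.47 mm²; (whole slice rotated 35° about Z — lengths, areas and connectivity unchanged). So its area = 434.47 mm². Layer 32 (z = 10.24): the r=9 sphere contributes a regular 8-gon of circumradius √(9²−1.24²) = 8.914 (area = (8/2)·8.914²·sin(360°/8) = 224.75 mm²); the cube at (15.5, 9.5) is not intersected at this z (z outside [17, 23.5]); Combining (union): only the r=9 sphere is present, so the union is just that shape — area = 224.75 mm²; the cube at (-4, 5) (footprint 30×11.5) is included at this height (area 345.00 mm²); Combining (union): the regions partially overlap — summed areas 569.75 mm² minus the doubly-counted overlap 29.14 mm² gives 540.62 mm² — area = 540.62 mm²; (rotated 35° about Z; rotation is an isometry so areas/perimeters/island counts are preserved). So its area = 540.62 mm². Layer 32 is larger (540.62 vs 434.47 mm²).

layer 32 (z = 10.24 mm)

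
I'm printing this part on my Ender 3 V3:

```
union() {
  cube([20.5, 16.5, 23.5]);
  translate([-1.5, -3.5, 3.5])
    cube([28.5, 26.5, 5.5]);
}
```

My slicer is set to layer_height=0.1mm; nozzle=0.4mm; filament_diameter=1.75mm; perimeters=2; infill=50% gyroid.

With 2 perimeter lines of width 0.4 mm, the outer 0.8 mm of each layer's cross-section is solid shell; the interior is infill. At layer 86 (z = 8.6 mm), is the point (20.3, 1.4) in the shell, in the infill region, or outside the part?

At z = 8.6 mm: the cube is present — its section is the full 20.5×16.5 rectangle; the cube at (-1.5, -3.5) is present — its section is the full 28.5×26.5 rectangle; Merging all regions: the 20.5×16.5 cube lies entirely inside the 28.5×26.5 cube at (-1.5, -3.5), so the union is just the 28.5×26.5 cube at (-1.5, -3.5) — 1 connected region. Overall, the cross-section is a single solid region. The nearest boundary edge runs (27.00, -3.50)→(-1.50, -3.50); distance from the point to it = 4.90 mm. The point is inside the cross-section and 4.90 mm from the nearest boundary — more than the 0.8 mm shell width (2 × 0.4), so it's in the infill interior.

infill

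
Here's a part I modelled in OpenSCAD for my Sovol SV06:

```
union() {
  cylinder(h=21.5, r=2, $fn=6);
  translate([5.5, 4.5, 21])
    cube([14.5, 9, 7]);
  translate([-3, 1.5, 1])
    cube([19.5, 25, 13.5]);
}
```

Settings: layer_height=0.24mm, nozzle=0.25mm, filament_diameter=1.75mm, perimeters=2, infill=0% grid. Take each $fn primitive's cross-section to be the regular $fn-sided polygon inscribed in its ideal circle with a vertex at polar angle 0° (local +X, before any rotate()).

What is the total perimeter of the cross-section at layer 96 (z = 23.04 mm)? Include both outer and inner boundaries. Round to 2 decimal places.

47.00 mm

At z = 23.04 mm: the cylinder does not reach this height (z outside [0, 21.5]); the 14.5×9 cube at (5.5, 4.5) contributes its full rectangle (perimeter 47.00 mm); the cube at (-3, 1.5) does not reach this height (z outside [1, 14.5]); Taking the union: only the 14.5×9 cube at (5.5, 4.5) is present, so the union is just that shape — boundary = 47.00 mm. Overall, the cross-section is a single solid region. Total boundary length (outer) = 47.00 mm.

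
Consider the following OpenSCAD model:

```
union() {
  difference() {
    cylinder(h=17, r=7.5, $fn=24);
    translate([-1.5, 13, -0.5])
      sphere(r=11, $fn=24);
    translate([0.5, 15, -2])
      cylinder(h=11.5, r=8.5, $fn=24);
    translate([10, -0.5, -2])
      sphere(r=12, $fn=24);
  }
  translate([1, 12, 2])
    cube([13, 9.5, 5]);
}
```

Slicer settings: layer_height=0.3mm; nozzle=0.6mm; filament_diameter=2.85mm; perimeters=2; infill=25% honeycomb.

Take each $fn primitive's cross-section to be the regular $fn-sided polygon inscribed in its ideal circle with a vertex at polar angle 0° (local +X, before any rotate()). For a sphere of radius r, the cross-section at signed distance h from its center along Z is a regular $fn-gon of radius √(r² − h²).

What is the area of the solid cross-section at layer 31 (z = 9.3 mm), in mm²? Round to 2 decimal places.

At z = 9.3 mm: the r=7.5 cylinder contributes a regular 24-gon of circumradius 7.5 (area = (24/2)·7.500²·sin(360°/24) = 174.70 mm²); the r=11 sphere at (-1.5, 13) slices to a regular 24-gon of circumradius 4.996 (√(r²−h²) with h=9.8 from center) (area = (24/2)·4.996²·sin(360°/24) = 77.52 mm²); the cylinder at (0.5, 15): section is a regular 24-gon, circumradius r=8.5 (area = (24/2)·8.500²·sin(360°/24) = 224.40 mm²); the sphere at (10, -0.5): section is a regular 24-gon, circumradius = √(r²−h²) = √(12²−11.3²) = 4.039 (area = (24/2)·4.039²·sin(360°/24) = 50.66 mm²); Taking the first minus the rest: starting from the r=7.5 cylinder (174.70 mm²), the r=11 sphere at (-1.5, 13) misses the remaining region (no effect); the r=8.5 cylinder at (0.5, 15) partially overlaps it — only the 3.20 mm² overlap (of its 224.40 mm²) is removed, clipping the outline; the r=12 sphere at (10, -0.5) partially overlaps it — only the 5.23 mm² overlap (of its 50.66 mm²) is removed, clipping the outline — area = 166.27 mm²; the cube at (1, 12) is absent (z outside [2, 7]); Merging all regions: only the result so far is present, so the union is just that shape — area = 166.27 mm². Overall, the cross-section is a single solid region. Net area = 166.27 mm².

166.27 mm²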